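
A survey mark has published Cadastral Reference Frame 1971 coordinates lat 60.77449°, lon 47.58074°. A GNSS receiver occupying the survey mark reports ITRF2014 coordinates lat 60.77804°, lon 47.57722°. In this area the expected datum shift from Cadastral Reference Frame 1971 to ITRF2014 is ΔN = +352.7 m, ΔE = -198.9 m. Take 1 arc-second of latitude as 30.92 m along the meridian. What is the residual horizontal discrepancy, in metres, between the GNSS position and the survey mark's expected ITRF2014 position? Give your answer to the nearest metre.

Observed coordinate differences: Δφ = +0.00355°, Δλ = -0.00352°.
Converting to metres (1° lat = 111312 m, cos φ = 0.488248): observed ΔN = 395.2 m, observed ΔE = -191.3 m.
Subtracting the expected shift leaves a residual of 395.2 − (352.7) = 42.5 m north and -191.3 − (-198.9) = 7.6 m east.
Residual distance = √(42.5² + 7.6²) = 43.1 m.

43 m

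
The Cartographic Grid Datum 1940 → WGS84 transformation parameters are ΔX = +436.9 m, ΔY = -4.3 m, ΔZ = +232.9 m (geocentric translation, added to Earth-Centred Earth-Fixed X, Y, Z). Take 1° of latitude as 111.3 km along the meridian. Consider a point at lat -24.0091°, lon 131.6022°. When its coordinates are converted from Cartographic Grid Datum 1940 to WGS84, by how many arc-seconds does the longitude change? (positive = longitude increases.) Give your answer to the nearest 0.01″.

Δλ = -11.47″

sin φ = -0.406882, cos φ = 0.913481, sin λ = 0.747773, cos λ = -0.663955.
East component: ΔE = −sin λ·ΔX + cos λ·ΔY = −(0.747773)(436.9) + (-0.663955)(-4.3) = -323.85 m.
1° of latitude spans 111300 m; at latitude φ, 1° of longitude spans that × cos φ = 101670.4 m, so Δλ = -323.85 / 101670.4 × 3600 = -11.467″.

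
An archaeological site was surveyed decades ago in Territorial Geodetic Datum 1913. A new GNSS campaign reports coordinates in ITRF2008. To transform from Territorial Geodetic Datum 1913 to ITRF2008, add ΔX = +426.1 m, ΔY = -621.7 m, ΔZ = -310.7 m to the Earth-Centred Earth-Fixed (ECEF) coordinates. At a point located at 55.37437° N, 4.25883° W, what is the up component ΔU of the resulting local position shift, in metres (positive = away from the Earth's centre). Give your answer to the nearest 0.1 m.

ΔU = 12.0 m

The local up (radial) axis is (cos φ cos λ, cos φ sin λ, sin φ), giving ΔU = 241.447 + 26.234 − 255.670 = 12.01 m.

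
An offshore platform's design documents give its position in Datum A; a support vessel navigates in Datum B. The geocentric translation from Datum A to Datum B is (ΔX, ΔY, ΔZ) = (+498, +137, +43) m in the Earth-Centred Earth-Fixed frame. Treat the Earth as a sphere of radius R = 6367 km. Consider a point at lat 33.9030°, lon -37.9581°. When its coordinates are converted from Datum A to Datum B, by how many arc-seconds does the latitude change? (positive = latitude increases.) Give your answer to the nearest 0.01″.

sin φ = 0.557789, cos φ = 0.829983, sin λ = -0.615085, cos λ = 0.788461.
North component: ΔN = −sin φ cos λ·ΔX − sin φ sin λ·ΔY + cos φ·ΔZ = −(0.557789)(0.788461)(498) − (0.557789)(-0.615085)(137) + (0.829983)(43) = -136.33 m.
1° of latitude spans πR/180 = 111125 m, so Δφ = -136.33 / 111125 × 3600 = -4.416″.

Δφ = -4.42″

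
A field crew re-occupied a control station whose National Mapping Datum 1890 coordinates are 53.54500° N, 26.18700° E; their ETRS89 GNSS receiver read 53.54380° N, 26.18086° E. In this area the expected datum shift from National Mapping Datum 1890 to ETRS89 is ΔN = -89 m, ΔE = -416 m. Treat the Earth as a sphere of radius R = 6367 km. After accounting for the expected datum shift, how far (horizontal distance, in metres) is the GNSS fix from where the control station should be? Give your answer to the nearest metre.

46 m

Observed coordinate differences: Δφ = -0.00120°, Δλ = -0.00614°.
Converting to metres (1° lat = 111125 m, cos φ = 0.594191): observed ΔN = -133.4 m, observed ΔE = -405.4 m.
Subtracting the expected shift leaves a residual of -133.4 − (-89) = -44.4 m north and -405.4 − (-416) = 10.6 m east.
Residual distance = √((-44.4)² + 10.6²) = 45.6 m.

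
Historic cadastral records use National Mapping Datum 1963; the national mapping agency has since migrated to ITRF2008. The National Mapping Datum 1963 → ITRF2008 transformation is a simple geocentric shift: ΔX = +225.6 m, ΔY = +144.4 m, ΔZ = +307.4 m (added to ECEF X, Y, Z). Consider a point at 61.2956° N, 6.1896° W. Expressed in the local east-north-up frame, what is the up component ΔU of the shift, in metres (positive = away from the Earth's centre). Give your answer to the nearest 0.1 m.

ΔU = 369.9 m

The local up (radial) axis is (cos φ cos λ, cos φ sin λ, sin φ), giving ΔU = 107.722 − 7.478 + 269.623 = 369.87 m.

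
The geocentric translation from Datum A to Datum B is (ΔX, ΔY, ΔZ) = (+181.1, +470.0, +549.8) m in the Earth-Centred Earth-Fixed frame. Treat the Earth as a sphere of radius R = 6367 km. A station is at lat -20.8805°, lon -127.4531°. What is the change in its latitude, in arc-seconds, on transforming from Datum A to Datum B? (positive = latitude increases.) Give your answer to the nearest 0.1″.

sin φ = -0.356420, cos φ = 0.934326, sin λ = -0.793851, cos λ = -0.608112.
North component: ΔN = −sin φ cos λ·ΔX − sin φ sin λ·ΔY + cos φ·ΔZ = −(-0.356420)(-0.608112)(181.1) − (-0.356420)(-0.793851)(470.0) + (0.934326)(549.8) = 341.46 m.
1° of latitude spans πR/180 = 111125 m, so Δφ = 341.46 / 111125 × 3600 = 11.062″.

Δφ = 11.1″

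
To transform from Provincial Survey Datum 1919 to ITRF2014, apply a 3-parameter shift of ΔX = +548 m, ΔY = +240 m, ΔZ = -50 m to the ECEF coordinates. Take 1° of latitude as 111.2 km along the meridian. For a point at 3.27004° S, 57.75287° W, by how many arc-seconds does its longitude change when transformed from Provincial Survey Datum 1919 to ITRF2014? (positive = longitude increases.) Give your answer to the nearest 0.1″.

sin φ = -0.057042, cos φ = 0.998372, sin λ = -0.845755, cos λ = 0.533572.
East component: ΔE = −sin λ·ΔX + cos λ·ΔY = −(-0.845755)(548) + (0.533572)(240) = 591.53 m.
1° of latitude spans 111200 m; at latitude φ, 1° of longitude spans that × cos φ = 111018.9 m, so Δλ = 591.53 / 111018.9 × 3600 = 19.182″.

Δλ = 19.2″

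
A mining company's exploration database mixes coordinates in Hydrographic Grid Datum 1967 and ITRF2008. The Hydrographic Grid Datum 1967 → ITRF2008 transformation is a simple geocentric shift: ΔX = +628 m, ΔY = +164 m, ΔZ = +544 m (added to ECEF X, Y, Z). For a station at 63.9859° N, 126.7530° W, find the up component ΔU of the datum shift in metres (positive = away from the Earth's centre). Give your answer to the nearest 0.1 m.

At φ = 63.9859°, λ = -126.7530°: sin φ = 0.898686, cos φ = 0.438592, sin λ = -0.801222, cos λ = -0.598367.
ΔU = cos φ cos λ·ΔX + cos φ sin λ·ΔY + sin φ·ΔZ = (0.438592)(-0.598367)(628) + (0.438592)(-0.801222)(164) + (0.898686)(544) = 266.44 m.

ΔU = 266.4 m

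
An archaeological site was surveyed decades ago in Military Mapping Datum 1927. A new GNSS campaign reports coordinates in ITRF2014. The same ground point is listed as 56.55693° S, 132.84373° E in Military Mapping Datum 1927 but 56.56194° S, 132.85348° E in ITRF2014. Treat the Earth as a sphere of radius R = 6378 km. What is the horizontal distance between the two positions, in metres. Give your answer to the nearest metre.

Δφ = -56.56194° − -56.55693° = -0.00501°; Δλ = 132.85348° − 132.84373° = +0.00975°.
1° along a meridian = πR/180 = 111317 m.
ΔN = Δφ × 111317 = -557.7 m; ΔE = Δλ × 111317 × cos(-56.55693°) = +0.00975 × 111317 × 0.551108 = 598.1 m.
Distance = √(ΔE² + ΔN²) = √(598.1² + (-557.7)²) = 817.8 m.

818 m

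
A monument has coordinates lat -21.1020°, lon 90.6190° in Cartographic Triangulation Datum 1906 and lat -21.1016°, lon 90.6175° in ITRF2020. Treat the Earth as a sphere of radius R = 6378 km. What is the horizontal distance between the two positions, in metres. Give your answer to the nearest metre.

Δφ = -21.1016° − -21.1020° = +0.0004°; Δλ = 90.6175° − 90.6190° = -0.0015°.
1° along a meridian = πR/180 = 111317 m.
ΔN = Δφ × 111317 = 44.5 m; ΔE = Δλ × 111317 × cos(-21.1020°) = -0.0015 × 111317 × 0.932941 = -155.8 m.
Distance = √(ΔE² + ΔN²) = √((-155.8)² + 44.5²) = 162.0 m.

162 m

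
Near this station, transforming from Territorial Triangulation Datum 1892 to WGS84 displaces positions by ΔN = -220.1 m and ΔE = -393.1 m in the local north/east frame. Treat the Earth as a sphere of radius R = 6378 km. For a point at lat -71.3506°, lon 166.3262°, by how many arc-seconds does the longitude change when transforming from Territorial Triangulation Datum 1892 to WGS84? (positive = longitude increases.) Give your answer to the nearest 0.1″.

Δλ = -39.8″

At latitude -71.3506°, cos φ = 0.319776.
One radian of longitude at latitude φ spans R cos φ, so Δλ = ΔE / (R cos φ) = -393.1 / (6378000 × 0.319776) = -1.9274e-04 rad = -39.756″.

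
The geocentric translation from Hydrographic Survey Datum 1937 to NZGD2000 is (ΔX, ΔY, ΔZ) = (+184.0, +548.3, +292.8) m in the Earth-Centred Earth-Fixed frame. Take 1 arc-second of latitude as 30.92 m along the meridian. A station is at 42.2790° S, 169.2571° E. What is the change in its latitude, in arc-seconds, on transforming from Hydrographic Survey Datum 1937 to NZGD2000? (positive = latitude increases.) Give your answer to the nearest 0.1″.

Δφ = 5.3″

sin φ = -0.672741, cos φ = 0.739878, sin λ = 0.186402, cos λ = -0.982474.
North component: ΔN = −sin φ cos λ·ΔX − sin φ sin λ·ΔY + cos φ·ΔZ = −(-0.672741)(-0.982474)(184.0) − (-0.672741)(0.186402)(548.3) + (0.739878)(292.8) = 163.78 m.
1° of latitude spans 3600 × 30.92 = 111312 m, so Δφ = 163.78 / 111312 × 3600 = 5.297″.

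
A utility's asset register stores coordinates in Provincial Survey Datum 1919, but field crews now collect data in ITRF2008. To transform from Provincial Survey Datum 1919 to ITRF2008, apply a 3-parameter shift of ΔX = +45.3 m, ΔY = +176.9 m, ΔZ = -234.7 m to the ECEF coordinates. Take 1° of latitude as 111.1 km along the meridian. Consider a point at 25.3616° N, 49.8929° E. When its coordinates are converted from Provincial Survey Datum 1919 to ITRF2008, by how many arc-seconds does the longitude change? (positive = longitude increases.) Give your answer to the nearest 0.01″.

Δλ = 2.84″

sin φ = 0.428330, cos φ = 0.903623, sin λ = 0.764842, cos λ = 0.644218.
East component: ΔE = −sin λ·ΔX + cos λ·ΔY = −(0.764842)(45.3) + (0.644218)(176.9) = 79.31 m.
1° of latitude spans 111100 m; at latitude φ, 1° of longitude spans that × cos φ = 100392.5 m, so Δλ = 79.31 / 100392.5 × 3600 = 2.844″.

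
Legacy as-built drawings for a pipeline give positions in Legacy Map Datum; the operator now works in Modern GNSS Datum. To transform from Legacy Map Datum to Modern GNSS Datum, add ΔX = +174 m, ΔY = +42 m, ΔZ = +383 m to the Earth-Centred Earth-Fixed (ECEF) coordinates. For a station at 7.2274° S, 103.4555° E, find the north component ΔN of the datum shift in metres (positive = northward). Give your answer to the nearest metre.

ΔN = 380 m

At φ = -7.2274°, λ = 103.4555°: sin φ = -0.125808, cos φ = 0.992055, sin λ = 0.972551, cos λ = -0.232690.
ΔN = −sin φ cos λ·ΔX − sin φ sin λ·ΔY + cos φ·ΔZ = −(-0.125808)(-0.232690)(174) − (-0.125808)(0.972551)(42) + (0.992055)(383) = 380.00 m.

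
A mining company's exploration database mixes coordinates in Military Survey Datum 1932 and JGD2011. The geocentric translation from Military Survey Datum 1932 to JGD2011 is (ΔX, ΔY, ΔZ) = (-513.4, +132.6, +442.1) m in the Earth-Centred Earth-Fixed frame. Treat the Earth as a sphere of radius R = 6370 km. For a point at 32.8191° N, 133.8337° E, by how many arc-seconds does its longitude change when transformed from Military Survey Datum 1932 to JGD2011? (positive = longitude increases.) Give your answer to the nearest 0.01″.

sin φ = 0.541988, cos φ = 0.840386, sin λ = 0.721353, cos λ = -0.692568.
East component: ΔE = −sin λ·ΔX + cos λ·ΔY = −(0.721353)(-513.4) + (-0.692568)(132.6) = 278.51 m.
1° of latitude spans πR/180 = 111177 m; at latitude φ, 1° of longitude spans that × cos φ = 93432.0 m, so Δλ = 278.51 / 93432.0 × 3600 = 10.731″.

Δλ = 10.73″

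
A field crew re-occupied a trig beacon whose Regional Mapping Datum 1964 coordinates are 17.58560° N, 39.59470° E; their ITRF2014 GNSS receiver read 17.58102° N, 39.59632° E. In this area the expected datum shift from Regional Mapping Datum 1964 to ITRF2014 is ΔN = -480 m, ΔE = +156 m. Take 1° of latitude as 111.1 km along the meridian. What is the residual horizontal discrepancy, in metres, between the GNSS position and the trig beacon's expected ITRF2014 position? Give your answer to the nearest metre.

Observed coordinate differences: Δφ = -0.00458°, Δλ = +0.00162°.
Converting to metres (1° lat = 111100 m, cos φ = 0.953267): observed ΔN = -508.8 m, observed ΔE = 171.6 m.
Subtracting the expected shift leaves a residual of -508.8 − (-480) = -28.8 m north and 171.6 − (156) = 15.6 m east.
Residual distance = √((-28.8)² + 15.6²) = 32.8 m.

33 m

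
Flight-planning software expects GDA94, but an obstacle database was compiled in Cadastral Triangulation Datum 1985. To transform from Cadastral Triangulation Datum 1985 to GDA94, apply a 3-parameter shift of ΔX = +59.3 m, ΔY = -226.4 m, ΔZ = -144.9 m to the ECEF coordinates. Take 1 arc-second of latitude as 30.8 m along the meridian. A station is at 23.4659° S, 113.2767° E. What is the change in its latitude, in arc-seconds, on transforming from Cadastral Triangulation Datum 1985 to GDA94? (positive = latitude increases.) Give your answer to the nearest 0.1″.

sin φ = -0.398203, cos φ = 0.917297, sin λ = 0.918607, cos λ = -0.395172.
North component: ΔN = −sin φ cos λ·ΔX − sin φ sin λ·ΔY + cos φ·ΔZ = −(-0.398203)(-0.395172)(59.3) − (-0.398203)(0.918607)(-226.4) + (0.917297)(-144.9) = -225.06 m.
1° of latitude spans 3600 × 30.80 = 110880 m, so Δφ = -225.06 / 110880 × 3600 = -7.307″.

Δφ = -7.3″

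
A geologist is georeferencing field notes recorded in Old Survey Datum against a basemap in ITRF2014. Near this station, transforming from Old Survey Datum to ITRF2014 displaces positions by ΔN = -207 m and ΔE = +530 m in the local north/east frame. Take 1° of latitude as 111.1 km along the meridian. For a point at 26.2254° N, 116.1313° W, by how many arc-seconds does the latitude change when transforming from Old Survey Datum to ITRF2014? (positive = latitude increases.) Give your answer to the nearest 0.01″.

1° of latitude = 111.1 km, so Δφ = -207.0 / 111100 = -0.0018632° = -6.707″.

Δφ = -6.71″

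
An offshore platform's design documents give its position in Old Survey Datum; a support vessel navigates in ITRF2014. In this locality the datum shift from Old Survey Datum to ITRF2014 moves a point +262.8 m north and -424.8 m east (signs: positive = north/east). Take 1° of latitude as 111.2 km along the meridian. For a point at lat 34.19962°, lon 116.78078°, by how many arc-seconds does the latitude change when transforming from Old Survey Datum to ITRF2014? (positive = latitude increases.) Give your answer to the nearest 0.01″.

Δφ = 8.51″

1° of latitude = 111.2 km, so Δφ = 262.8 / 111200 = 0.0023633° = 8.508″.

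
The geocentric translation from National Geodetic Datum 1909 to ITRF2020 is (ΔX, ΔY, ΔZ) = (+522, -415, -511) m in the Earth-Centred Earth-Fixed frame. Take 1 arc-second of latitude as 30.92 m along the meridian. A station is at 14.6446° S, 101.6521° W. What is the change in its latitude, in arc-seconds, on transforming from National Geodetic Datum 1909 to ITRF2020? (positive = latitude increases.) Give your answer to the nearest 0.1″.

Δφ = -13.5″

sin φ = -0.252823, cos φ = 0.967513, sin λ = -0.979392, cos λ = -0.201969.
North component: ΔN = −sin φ cos λ·ΔX − sin φ sin λ·ΔY + cos φ·ΔZ = −(-0.252823)(-0.201969)(522) − (-0.252823)(-0.979392)(-415) + (0.967513)(-511) = -418.29 m.
1° of latitude spans 3600 × 30.92 = 111312 m, so Δφ = -418.29 / 111312 × 3600 = -13.528″.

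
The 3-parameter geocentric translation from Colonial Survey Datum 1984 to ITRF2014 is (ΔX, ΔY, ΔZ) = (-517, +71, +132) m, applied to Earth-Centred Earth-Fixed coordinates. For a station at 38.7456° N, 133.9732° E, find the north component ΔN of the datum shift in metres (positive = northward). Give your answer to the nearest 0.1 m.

ΔN = -153.7 m

The local north axis is (−sin φ cos λ, −sin φ sin λ, cos φ), giving ΔN = -224.663 − 31.979 + 102.951 = -153.69 m.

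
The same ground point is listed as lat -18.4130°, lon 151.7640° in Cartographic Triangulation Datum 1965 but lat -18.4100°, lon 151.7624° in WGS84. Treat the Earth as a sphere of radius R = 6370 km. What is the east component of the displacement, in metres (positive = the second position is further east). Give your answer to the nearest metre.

ΔE = -169 m

Δφ = -18.4100° − -18.4130° = +0.0030°; Δλ = 151.7624° − 151.7640° = -0.0016°.
1° along a meridian = πR/180 = 111177 m.
ΔN = Δφ × 111177 = 333.5 m; ΔE = Δλ × 111177 × cos(-18.4130°) = -0.0016 × 111177 × 0.948804 = -168.8 m.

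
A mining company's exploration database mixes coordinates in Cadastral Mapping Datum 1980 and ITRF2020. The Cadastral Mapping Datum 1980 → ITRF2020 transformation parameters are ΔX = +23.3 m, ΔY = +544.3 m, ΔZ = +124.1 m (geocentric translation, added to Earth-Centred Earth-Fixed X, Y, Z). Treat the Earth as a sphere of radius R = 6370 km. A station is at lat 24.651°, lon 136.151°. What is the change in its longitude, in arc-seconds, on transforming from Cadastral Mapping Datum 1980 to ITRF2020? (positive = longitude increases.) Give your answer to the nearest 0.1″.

Δλ = -14.6″

sin φ = 0.417090, cos φ = 0.908865, sin λ = 0.692760, cos λ = -0.721168.
East component: ΔE = −sin λ·ΔX + cos λ·ΔY = −(0.692760)(23.3) + (-0.721168)(544.3) = -408.67 m.
1° of latitude spans πR/180 = 111177 m; at latitude φ, 1° of longitude spans that × cos φ = 101045.3 m, so Δλ = -408.67 / 101045.3 × 3600 = -14.560″.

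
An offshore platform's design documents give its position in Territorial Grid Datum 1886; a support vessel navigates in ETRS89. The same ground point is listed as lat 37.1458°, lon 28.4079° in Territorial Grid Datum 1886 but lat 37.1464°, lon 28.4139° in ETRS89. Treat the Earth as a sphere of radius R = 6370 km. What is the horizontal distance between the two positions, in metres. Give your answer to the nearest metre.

536 m

Δφ = 37.1464° − 37.1458° = +0.0006°; Δλ = 28.4139° − 28.4079° = +0.0060°.
1° along a meridian = πR/180 = 111177 m.
ΔN = Δφ × 111177 = 66.7 m; ΔE = Δλ × 111177 × cos(37.1458°) = +0.0060 × 111177 × 0.797101 = 531.7 m.
Distance = √(ΔE² + ΔN²) = √(531.7² + 66.7²) = 535.9 m.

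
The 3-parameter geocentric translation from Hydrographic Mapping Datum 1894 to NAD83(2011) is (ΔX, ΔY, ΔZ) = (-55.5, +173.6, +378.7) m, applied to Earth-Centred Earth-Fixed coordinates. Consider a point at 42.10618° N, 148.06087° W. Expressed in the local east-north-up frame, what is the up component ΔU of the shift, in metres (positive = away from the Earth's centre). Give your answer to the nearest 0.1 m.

ΔU = 220.7 m

The local up (radial) axis is (cos φ cos λ, cos φ sin λ, sin φ), giving ΔU = 34.942 − 68.135 + 253.921 = 220.73 m.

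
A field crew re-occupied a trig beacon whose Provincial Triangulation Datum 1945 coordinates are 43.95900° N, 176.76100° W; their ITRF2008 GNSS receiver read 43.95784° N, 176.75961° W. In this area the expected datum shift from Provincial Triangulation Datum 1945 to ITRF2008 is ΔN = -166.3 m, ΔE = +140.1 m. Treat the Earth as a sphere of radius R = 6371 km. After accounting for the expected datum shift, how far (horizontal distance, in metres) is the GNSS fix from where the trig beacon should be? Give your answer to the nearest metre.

Observed coordinate differences: Δφ = -0.00116°, Δλ = +0.00139°.
Converting to metres (1° lat = 111195 m, cos φ = 0.719837): observed ΔN = -129.0 m, observed ΔE = 111.3 m.
Subtracting the expected shift leaves a residual of -129.0 − (-166.3) = 37.3 m north and 111.3 − (140.1) = -28.8 m east.
Residual distance = √(37.3² + (-28.8)²) = 47.2 m.

47 m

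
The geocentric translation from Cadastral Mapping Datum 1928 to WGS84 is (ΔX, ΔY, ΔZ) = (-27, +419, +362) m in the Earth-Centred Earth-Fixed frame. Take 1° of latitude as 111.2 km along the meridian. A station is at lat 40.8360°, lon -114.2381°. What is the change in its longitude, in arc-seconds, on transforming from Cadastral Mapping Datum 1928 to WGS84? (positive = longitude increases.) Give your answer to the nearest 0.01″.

Δλ = -8.41″

sin φ = 0.653896, cos φ = 0.756584, sin λ = -0.911847, cos λ = -0.410529.
East component: ΔE = −sin λ·ΔX + cos λ·ΔY = −(-0.911847)(-27) + (-0.410529)(419) = -196.63 m.
1° of latitude spans 111200 m; at latitude φ, 1° of longitude spans that × cos φ = 84132.2 m, so Δλ = -196.63 / 84132.2 × 3600 = -8.414″.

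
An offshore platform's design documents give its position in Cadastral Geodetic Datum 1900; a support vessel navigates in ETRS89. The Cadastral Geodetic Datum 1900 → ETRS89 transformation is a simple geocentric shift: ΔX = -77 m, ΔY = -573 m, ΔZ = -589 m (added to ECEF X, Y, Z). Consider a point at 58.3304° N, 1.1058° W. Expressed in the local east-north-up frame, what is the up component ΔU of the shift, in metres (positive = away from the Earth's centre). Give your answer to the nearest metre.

At φ = 58.3304°, λ = -1.1058°: sin φ = 0.851090, cos φ = 0.525020, sin λ = -0.019299, cos λ = 0.999814.
ΔU = cos φ cos λ·ΔX + cos φ sin λ·ΔY + sin φ·ΔZ = (0.525020)(0.999814)(-77) + (0.525020)(-0.019299)(-573) + (0.851090)(-589) = -535.91 m.

ΔU = -536 m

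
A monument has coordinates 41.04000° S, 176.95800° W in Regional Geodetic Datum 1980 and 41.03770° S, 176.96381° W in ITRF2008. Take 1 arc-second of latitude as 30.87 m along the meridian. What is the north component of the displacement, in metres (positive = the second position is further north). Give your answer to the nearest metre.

ΔN = 256 m

Δφ = -41.03770° − -41.04000° = +0.00230°; Δλ = -176.96381° − -176.95800° = -0.00581°.
1° of latitude = 3600 × 30.87 = 111132 m.
ΔN = Δφ × 111132 = 255.6 m; ΔE = Δλ × 111132 × cos(-41.04000°) = -0.00581 × 111132 × 0.754251 = -487.0 m.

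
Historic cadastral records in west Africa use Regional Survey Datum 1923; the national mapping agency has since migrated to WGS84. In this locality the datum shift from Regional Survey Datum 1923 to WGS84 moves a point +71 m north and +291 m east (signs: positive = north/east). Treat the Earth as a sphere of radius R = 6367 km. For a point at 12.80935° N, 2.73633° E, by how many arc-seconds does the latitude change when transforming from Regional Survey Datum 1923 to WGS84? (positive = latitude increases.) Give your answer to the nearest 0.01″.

On a sphere of radius R, 1 rad of latitude = R, so Δφ = ΔN / R = 71.0 / 6367000 = 1.1151e-05 rad = 2.300″.

Δφ = 2.30″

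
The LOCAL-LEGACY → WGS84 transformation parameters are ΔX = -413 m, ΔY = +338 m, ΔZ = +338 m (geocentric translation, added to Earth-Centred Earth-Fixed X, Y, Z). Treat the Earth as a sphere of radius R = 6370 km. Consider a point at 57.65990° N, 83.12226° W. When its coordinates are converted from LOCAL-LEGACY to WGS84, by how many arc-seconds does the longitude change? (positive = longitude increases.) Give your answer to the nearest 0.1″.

Δλ = -22.4″

sin φ = 0.844888, cos φ = 0.534944, sin λ = -0.992804, cos λ = 0.119751.
East component: ΔE = −sin λ·ΔX + cos λ·ΔY = −(-0.992804)(-413) + (0.119751)(338) = -369.55 m.
1° of latitude spans πR/180 = 111177 m; at latitude φ, 1° of longitude spans that × cos φ = 59473.7 m, so Δλ = -369.55 / 59473.7 × 3600 = -22.369″.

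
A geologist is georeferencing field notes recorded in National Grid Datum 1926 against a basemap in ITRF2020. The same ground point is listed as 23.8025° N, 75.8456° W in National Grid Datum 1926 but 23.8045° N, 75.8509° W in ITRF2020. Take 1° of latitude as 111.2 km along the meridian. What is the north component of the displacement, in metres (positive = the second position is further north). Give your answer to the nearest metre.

ΔN = 222 m

Δφ = 23.8045° − 23.8025° = +0.0020°; Δλ = -75.8509° − -75.8456° = -0.0053°.
ΔN = Δφ × 111200 = 222.4 m; ΔE = Δλ × 111200 × cos(23.8025°) = -0.0053 × 111200 × 0.914942 = -539.2 m.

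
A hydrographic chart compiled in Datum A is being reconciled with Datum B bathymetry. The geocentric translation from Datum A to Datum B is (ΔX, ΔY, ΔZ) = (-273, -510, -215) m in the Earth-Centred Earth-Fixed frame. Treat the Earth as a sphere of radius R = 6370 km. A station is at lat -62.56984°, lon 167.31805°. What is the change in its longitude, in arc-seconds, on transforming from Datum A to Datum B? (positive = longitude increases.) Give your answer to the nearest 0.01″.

sin φ = -0.887573, cos φ = 0.460667, sin λ = 0.219539, cos λ = -0.975604.
East component: ΔE = −sin λ·ΔX + cos λ·ΔY = −(0.219539)(-273) + (-0.975604)(-510) = 557.49 m.
1° of latitude spans πR/180 = 111177 m; at latitude φ, 1° of longitude spans that × cos φ = 51215.8 m, so Δλ = 557.49 / 51215.8 × 3600 = 39.187″.

Δλ = 39.19″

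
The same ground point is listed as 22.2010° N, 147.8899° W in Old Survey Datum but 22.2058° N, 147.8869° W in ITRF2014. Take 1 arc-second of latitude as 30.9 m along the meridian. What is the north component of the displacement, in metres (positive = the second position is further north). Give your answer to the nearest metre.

ΔN = 534 m

Δφ = 22.2058° − 22.2010° = +0.0048°; Δλ = -147.8869° − -147.8899° = +0.0030°.
1° of latitude = 3600 × 30.90 = 111240 m.
ΔN = Δφ × 111240 = 534.0 m; ΔE = Δλ × 111240 × cos(22.2010°) = +0.0030 × 111240 × 0.925864 = 309.0 m.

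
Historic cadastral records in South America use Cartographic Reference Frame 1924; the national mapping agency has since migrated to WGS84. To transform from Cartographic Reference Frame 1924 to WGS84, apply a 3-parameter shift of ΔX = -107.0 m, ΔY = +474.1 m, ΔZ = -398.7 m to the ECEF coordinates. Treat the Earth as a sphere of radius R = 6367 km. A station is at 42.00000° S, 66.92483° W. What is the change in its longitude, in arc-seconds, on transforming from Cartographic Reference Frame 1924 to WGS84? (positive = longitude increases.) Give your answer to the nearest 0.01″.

Δλ = 3.81″

sin φ = -0.669131, cos φ = 0.743145, sin λ = -0.919991, cos λ = 0.391938.
East component: ΔE = −sin λ·ΔX + cos λ·ΔY = −(-0.919991)(-107.0) + (0.391938)(474.1) = 87.38 m.
1° of latitude spans πR/180 = 111125 m; at latitude φ, 1° of longitude spans that × cos φ = 82582.1 m, so Δλ = 87.38 / 82582.1 × 3600 = 3.809″.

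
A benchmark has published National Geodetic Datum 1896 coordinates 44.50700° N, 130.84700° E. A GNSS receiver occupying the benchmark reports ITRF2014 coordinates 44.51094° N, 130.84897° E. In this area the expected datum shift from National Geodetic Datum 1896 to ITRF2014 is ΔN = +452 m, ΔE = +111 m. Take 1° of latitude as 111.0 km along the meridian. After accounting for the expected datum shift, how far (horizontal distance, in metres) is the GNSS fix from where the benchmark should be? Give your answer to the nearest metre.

Observed coordinate differences: Δφ = +0.00394°, Δλ = +0.00197°.
Converting to metres (1° lat = 111000 m, cos φ = 0.713165): observed ΔN = 437.3 m, observed ΔE = 155.9 m.
Subtracting the expected shift leaves a residual of 437.3 − (452) = -14.7 m north and 155.9 − (111) = 44.9 m east.
Residual distance = √((-14.7)² + 44.9²) = 47.3 m.

47 m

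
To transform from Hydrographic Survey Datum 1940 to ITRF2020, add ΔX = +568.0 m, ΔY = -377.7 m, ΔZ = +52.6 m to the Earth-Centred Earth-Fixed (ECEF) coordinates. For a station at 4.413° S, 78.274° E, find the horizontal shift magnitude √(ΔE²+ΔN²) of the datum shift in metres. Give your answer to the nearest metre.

At φ = -4.413°, λ = 78.274°: sin φ = -0.076945, cos φ = 0.997035, sin λ = 0.979131, cos λ = 0.203232.
ΔE = −sin λ·ΔX + cos λ·ΔY = −(0.979131)·(568.0) + (0.203232)·(-377.7) = -632.91 m.
ΔN = −sin φ cos λ·ΔX − sin φ sin λ·ΔY + cos φ·ΔZ = −(-0.076945)(0.203232)(568.0) − (-0.076945)(0.979131)(-377.7) + (0.997035)(52.6) = 32.87 m.
Horizontal magnitude = √(ΔE² + ΔN²) = √((-632.91)² + 32.87²) = 633.76 m.

634 m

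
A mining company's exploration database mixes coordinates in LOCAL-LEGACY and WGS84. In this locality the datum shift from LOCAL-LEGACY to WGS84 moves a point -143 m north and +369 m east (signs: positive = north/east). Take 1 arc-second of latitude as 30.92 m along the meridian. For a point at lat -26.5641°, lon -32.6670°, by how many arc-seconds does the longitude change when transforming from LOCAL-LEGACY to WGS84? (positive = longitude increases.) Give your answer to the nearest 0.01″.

Δλ = 13.34″

At latitude -26.5641°, cos φ = 0.894435.
1″ of longitude at this latitude = 30.92 × cos φ = 27.6559 m, so Δλ = 369.0 / 27.6559 = 13.343″.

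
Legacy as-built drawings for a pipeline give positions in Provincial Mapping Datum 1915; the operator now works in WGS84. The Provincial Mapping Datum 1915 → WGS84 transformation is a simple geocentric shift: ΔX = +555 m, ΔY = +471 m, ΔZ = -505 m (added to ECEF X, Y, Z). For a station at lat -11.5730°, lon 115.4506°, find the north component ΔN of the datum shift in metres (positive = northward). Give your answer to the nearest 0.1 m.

The local north axis is (−sin φ cos λ, −sin φ sin λ, cos φ), giving ΔN = -47.847 + 85.321 − 494.733 = -457.26 m.

ΔN = -457.3 m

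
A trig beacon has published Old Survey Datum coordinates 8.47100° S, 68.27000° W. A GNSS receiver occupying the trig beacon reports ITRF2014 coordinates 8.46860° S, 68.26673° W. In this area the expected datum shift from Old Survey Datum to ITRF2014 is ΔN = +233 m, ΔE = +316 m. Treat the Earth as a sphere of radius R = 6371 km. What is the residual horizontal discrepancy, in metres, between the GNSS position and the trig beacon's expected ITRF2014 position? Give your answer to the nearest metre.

Observed coordinate differences: Δφ = +0.00240°, Δλ = +0.00327°.
Converting to metres (1° lat = 111195 m, cos φ = 0.989091): observed ΔN = 266.9 m, observed ΔE = 359.6 m.
Subtracting the expected shift leaves a residual of 266.9 − (233) = 33.9 m north and 359.6 − (316) = 43.6 m east.
Residual distance = √(33.9² + 43.6²) = 55.2 m.

55 m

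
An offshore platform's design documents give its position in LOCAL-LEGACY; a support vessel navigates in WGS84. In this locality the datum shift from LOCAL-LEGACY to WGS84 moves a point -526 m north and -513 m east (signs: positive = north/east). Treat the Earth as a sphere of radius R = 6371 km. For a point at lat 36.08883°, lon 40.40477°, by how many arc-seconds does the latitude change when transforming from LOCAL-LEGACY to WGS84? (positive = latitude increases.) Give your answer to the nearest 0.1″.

Δφ = -17.0″

On a sphere of radius R, 1 rad of latitude = R, so Δφ = ΔN / R = -526.0 / 6371000 = -8.2562e-05 rad = -17.030″.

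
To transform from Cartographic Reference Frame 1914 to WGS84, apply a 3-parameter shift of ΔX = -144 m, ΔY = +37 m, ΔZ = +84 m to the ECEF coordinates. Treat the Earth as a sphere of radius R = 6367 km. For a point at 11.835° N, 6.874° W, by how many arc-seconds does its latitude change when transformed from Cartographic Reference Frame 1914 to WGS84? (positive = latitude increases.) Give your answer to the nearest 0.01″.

Δφ = 3.64″

sin φ = 0.205094, cos φ = 0.978742, sin λ = -0.119686, cos λ = 0.992812.
North component: ΔN = −sin φ cos λ·ΔX − sin φ sin λ·ΔY + cos φ·ΔZ = −(0.205094)(0.992812)(-144) − (0.205094)(-0.119686)(37) + (0.978742)(84) = 112.44 m.
1° of latitude spans πR/180 = 111125 m, so Δφ = 112.44 / 111125 × 3600 = 3.643″.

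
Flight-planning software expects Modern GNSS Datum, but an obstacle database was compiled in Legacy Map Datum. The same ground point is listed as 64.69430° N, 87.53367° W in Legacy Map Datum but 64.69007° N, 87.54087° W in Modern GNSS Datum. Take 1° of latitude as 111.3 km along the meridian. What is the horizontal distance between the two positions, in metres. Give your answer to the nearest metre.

Δφ = 64.69007° − 64.69430° = -0.00423°; Δλ = -87.54087° − -87.53367° = -0.00720°.
ΔN = Δφ × 111300 = -470.8 m; ΔE = Δλ × 111300 × cos(64.69430°) = -0.00720 × 111300 × 0.427448 = -342.5 m.
Distance = √(ΔE² + ΔN²) = √((-342.5)² + (-470.8)²) = 582.2 m.

582 m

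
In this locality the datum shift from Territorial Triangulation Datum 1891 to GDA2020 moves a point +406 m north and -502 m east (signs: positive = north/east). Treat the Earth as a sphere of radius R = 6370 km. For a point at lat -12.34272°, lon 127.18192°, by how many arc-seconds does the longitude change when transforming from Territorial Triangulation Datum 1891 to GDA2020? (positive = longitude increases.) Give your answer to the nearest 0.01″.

At latitude -12.34272°, cos φ = 0.976886.
One radian of longitude at latitude φ spans R cos φ, so Δλ = ΔE / (R cos φ) = -502.0 / (6370000 × 0.976886) = -8.0672e-05 rad = -16.640″.

Δλ = -16.64″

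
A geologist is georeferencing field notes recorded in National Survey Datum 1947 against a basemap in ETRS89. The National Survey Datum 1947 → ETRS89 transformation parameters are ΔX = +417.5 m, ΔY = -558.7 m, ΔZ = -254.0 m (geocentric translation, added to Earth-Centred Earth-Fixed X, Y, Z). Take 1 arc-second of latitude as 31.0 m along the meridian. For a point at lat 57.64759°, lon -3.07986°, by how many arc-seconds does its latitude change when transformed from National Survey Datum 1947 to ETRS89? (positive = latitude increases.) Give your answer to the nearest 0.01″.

sin φ = 0.844773, cos φ = 0.535125, sin λ = -0.053728, cos λ = 0.998556.
North component: ΔN = −sin φ cos λ·ΔX − sin φ sin λ·ΔY + cos φ·ΔZ = −(0.844773)(0.998556)(417.5) − (0.844773)(-0.053728)(-558.7) + (0.535125)(-254.0) = -513.46 m.
1° of latitude spans 3600 × 31.00 = 111600 m, so Δφ = -513.46 / 111600 × 3600 = -16.563″.

Δφ = -16.56″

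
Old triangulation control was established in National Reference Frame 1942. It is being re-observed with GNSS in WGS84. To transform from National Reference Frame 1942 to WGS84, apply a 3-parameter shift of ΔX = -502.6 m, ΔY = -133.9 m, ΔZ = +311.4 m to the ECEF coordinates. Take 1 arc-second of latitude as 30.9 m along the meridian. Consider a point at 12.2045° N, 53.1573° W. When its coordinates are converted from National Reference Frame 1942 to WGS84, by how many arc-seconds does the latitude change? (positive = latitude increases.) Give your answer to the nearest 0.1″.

sin φ = 0.211402, cos φ = 0.977399, sin λ = -0.800285, cos λ = 0.599620.
North component: ΔN = −sin φ cos λ·ΔX − sin φ sin λ·ΔY + cos φ·ΔZ = −(0.211402)(0.599620)(-502.6) − (0.211402)(-0.800285)(-133.9) + (0.977399)(311.4) = 345.42 m.
1° of latitude spans 3600 × 30.90 = 111240 m, so Δφ = 345.42 / 111240 × 3600 = 11.179″.

Δφ = 11.2″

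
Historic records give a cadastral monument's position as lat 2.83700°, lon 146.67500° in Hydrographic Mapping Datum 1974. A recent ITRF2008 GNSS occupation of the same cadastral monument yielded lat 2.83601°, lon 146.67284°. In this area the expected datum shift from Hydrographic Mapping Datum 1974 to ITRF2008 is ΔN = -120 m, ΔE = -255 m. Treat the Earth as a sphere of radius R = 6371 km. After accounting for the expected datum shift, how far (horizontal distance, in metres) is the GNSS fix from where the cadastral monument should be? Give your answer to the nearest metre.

Observed coordinate differences: Δφ = -0.00099°, Δλ = -0.00216°.
Converting to metres (1° lat = 111195 m, cos φ = 0.998774): observed ΔN = -110.1 m, observed ΔE = -239.9 m.
Subtracting the expected shift leaves a residual of -110.1 − (-120) = 9.9 m north and -239.9 − (-255) = 15.1 m east.
Residual distance = √(9.9² + 15.1²) = 18.1 m.

18 m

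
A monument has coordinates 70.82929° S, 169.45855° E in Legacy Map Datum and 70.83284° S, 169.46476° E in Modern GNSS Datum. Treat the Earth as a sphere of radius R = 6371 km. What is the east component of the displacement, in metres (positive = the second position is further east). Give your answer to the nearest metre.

ΔE = 227 m

Δφ = -70.83284° − -70.82929° = -0.00355°; Δλ = 169.46476° − 169.45855° = +0.00621°.
1° along a meridian = πR/180 = 111195 m.
ΔN = Δφ × 111195 = -394.7 m; ΔE = Δλ × 111195 × cos(-70.82929°) = +0.00621 × 111195 × 0.328384 = 226.8 m.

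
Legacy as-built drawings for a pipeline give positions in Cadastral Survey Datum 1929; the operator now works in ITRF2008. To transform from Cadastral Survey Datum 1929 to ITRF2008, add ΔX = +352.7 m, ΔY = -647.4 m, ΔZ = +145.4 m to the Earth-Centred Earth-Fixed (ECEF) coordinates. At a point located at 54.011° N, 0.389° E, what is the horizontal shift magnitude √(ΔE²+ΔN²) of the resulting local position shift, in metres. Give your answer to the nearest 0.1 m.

The local east axis at (φ, λ) is (−sin λ, cos λ, 0), so ΔE = −sin(0.389°)·352.7 + cos(0.389°)·(-647.4) = -649.78 m.
The local north axis is (−sin φ cos λ, −sin φ sin λ, cos φ), giving ΔN = -285.374 + 3.556 + 85.441 = -196.38 m.
Horizontal magnitude = √(ΔE² + ΔN²) = √((-649.78)² + (-196.38)²) = 678.81 m.

678.8 m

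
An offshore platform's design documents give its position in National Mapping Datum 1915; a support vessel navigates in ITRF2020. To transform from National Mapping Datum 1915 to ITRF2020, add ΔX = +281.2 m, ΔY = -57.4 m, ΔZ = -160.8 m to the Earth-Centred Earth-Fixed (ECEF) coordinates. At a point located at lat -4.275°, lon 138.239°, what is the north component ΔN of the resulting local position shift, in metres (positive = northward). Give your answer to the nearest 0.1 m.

The local north axis is (−sin φ cos λ, −sin φ sin λ, cos φ), giving ΔN = -15.636 − 2.850 − 160.353 = -178.84 m.

ΔN = -178.8 m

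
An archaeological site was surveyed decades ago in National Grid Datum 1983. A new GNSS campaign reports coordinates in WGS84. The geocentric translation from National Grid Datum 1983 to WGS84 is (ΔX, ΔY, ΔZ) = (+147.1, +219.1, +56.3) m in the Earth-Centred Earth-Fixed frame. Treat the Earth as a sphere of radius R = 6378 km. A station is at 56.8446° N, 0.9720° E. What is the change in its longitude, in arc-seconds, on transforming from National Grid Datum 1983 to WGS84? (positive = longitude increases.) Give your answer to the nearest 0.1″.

sin φ = 0.837190, cos φ = 0.546912, sin λ = 0.016964, cos λ = 0.999856.
East component: ΔE = −sin λ·ΔX + cos λ·ΔY = −(0.016964)(147.1) + (0.999856)(219.1) = 216.57 m.
1° of latitude spans πR/180 = 111317 m; at latitude φ, 1° of longitude spans that × cos φ = 60880.6 m, so Δλ = 216.57 / 60880.6 × 3600 = 12.806″.

Δλ = 12.8″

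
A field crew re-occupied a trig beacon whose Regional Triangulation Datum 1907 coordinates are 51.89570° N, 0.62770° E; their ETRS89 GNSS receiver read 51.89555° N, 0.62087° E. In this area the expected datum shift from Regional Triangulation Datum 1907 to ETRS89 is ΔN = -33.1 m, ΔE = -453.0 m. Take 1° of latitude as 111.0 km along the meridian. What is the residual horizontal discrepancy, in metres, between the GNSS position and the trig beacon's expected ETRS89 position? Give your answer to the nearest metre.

22 m

Observed coordinate differences: Δφ = -0.00015°, Δλ = -0.00683°.
Converting to metres (1° lat = 111000 m, cos φ = 0.617095): observed ΔN = -16.6 m, observed ΔE = -467.8 m.
Subtracting the expected shift leaves a residual of -16.6 − (-33.1) = 16.5 m north and -467.8 − (-453.0) = -14.8 m east.
Residual distance = √(16.5² + (-14.8)²) = 22.2 m.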